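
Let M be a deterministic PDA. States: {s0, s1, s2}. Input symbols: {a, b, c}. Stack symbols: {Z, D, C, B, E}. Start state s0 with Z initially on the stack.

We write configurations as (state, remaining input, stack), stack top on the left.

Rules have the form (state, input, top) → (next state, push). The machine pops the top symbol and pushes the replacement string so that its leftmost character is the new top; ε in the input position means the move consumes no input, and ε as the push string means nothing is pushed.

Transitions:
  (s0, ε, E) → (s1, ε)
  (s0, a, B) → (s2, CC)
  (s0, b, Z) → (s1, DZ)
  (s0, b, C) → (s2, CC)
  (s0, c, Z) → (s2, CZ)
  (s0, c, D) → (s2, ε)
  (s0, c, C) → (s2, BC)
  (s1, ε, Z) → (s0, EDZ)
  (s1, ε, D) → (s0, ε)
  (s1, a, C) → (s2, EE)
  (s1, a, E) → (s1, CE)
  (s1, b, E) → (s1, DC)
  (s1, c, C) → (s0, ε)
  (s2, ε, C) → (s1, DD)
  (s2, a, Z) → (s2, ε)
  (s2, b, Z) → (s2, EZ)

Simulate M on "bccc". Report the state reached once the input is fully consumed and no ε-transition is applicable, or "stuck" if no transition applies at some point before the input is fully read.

stuck

(s0, bccc, Z) ⊢ (s1, ccc, DZ) ⊢ (s0, ccc, Z) ⊢ (s2, cc, CZ) ⊢ (s1, cc, DDZ) ⊢ (s0, cc, DZ) ⊢ (s2, c, Z)
No transition for (s2, c, top Z); M blocks with input c remaining.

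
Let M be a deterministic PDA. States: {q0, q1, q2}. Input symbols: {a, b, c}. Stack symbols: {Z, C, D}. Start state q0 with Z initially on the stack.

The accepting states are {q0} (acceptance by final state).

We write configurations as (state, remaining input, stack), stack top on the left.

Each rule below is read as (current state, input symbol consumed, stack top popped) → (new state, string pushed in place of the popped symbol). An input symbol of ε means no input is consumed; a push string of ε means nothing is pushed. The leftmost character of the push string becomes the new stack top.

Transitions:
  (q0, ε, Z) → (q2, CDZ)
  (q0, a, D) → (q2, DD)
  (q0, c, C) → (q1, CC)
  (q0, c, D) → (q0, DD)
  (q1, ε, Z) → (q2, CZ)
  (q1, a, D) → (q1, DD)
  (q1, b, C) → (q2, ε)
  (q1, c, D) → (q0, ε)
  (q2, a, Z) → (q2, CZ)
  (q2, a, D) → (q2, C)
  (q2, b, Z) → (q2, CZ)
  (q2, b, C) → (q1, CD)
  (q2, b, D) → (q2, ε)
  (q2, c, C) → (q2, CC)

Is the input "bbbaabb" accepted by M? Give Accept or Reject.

Reject

(q0, bbbaabb, Z)
  ε-move, top Z: go to q2, push CDZ → (q2, bbbaabb, CDZ)
  read b, top C: go to q1, push CD → (q1, bbaabb, CDDZ)
  read b, top C: go to q2, push ε → (q2, baabb, DDZ)
  read b, top D: go to q2, push ε → (q2, aabb, DZ)
  read a, top D: go to q2, push C → (q2, abb, CZ)
No transition applies at (q2, abb, CZ); input not fully consumed.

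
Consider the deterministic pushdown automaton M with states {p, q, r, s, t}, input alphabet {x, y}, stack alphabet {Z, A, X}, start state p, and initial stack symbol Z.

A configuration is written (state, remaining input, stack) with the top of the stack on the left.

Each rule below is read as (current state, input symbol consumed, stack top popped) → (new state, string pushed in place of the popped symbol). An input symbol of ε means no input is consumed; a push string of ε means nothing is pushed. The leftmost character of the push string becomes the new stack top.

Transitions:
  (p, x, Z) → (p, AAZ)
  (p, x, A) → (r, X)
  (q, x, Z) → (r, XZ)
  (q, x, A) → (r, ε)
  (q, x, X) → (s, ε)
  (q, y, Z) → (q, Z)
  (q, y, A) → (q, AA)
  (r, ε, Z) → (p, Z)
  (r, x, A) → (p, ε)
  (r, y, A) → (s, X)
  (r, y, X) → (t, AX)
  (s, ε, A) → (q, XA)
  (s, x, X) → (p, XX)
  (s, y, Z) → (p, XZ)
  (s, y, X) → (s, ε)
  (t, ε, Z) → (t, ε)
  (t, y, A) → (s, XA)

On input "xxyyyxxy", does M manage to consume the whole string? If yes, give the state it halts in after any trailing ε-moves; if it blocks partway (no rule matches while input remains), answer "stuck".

stuck

(p, xxyyyxxy, Z) ⊢ (p, xyyyxxy, AAZ) ⊢ (r, yyyxxy, XAZ) ⊢ (t, yyxxy, AXAZ) ⊢ (s, yxxy, XAXAZ) ⊢ (s, xxy, AXAZ) ⊢ (q, xxy, XAXAZ) ⊢ (s, xy, AXAZ) ⊢ (q, xy, XAXAZ) ⊢ (s, y, AXAZ) ⊢ (q, y, XAXAZ)
No transition for (q, y, top X); M blocks with input y remaining.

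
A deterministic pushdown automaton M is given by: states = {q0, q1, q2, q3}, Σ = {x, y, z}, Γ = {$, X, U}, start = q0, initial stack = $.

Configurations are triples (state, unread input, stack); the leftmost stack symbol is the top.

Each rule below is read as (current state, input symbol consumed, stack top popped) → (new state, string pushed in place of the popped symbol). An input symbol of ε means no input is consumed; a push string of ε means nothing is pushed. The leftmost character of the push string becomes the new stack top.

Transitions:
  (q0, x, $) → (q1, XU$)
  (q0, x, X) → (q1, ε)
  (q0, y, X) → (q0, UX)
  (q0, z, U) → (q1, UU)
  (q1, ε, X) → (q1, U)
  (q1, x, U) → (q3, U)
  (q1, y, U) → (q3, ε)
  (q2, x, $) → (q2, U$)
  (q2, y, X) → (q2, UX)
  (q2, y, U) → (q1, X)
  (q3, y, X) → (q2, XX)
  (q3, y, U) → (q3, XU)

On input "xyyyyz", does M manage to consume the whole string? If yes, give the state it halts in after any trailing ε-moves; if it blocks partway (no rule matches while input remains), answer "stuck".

stuck

(q0, xyyyyz, $)
  read x, top $: go to q1, push XU$ → (q1, yyyyz, XU$)
  ε-move, top X: go to q1, push U → (q1, yyyyz, UU$)
  read y, top U: go to q3, push ε → (q3, yyyz, U$)
  read y, top U: go to q3, push XU → (q3, yyz, XU$)
  read y, top X: go to q2, push XX → (q2, yz, XXU$)
  read y, top X: go to q2, push UX → (q2, z, UXXU$)
No transition for (q2, z, top U); M blocks with input z remaining.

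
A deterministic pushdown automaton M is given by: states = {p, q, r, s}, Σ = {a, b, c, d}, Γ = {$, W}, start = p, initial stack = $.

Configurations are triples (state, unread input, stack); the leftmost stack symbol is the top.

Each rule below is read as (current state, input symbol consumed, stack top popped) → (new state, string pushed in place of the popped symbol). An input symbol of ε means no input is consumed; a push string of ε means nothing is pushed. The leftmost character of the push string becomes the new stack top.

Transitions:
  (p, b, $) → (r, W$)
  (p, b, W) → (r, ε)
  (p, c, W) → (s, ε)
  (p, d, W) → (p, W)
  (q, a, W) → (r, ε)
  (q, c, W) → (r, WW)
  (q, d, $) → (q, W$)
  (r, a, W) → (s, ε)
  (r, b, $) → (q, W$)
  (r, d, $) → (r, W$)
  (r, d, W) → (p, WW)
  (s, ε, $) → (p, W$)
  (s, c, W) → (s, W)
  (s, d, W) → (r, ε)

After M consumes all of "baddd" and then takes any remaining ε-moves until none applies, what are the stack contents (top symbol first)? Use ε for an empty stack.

W$

(p, baddd, $)
  read b, top $: go to r, push W$ → (r, addd, W$)
  read a, top W: go to s, push ε → (s, ddd, $)
  ε-move, top $: go to p, push W$ → (p, ddd, W$)
  read d, top W: go to p, push W → (p, dd, W$)
  read d, top W: go to p, push W → (p, d, W$)
  read d, top W: go to p, push W → (p, ε, W$)
All input consumed in state p with stack W$.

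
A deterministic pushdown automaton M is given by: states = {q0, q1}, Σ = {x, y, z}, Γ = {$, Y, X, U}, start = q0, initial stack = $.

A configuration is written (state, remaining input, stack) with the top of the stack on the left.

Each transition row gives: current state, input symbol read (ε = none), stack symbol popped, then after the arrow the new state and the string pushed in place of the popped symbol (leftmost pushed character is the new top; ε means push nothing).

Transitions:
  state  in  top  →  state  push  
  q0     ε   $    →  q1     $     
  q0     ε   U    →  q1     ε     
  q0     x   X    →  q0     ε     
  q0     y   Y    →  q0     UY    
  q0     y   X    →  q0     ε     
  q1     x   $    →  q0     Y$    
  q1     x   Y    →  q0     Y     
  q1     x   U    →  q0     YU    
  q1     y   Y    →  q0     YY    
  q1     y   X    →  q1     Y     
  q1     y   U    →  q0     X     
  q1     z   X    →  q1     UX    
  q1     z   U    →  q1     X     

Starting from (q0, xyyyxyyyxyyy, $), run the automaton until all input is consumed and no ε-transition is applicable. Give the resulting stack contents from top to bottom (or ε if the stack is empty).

(q0, xyyyxyyyxyyy, $) ⊢ (q1, xyyyxyyyxyyy, $) ⊢ (q0, yyyxyyyxyyy, Y$) ⊢ (q0, yyxyyyxyyy, UY$) ⊢ (q1, yyxyyyxyyy, Y$) ⊢ (q0, yxyyyxyyy, YY$) ⊢ (q0, xyyyxyyy, UYY$) ⊢ (q1, xyyyxyyy, YY$) ⊢ (q0, yyyxyyy, YY$) ⊢ (q0, yyxyyy, UYY$) ⊢ (q1, yyxyyy, YY$) ⊢ (q0, yxyyy, YYY$) ⊢ (q0, xyyy, UYYY$) ⊢ (q1, xyyy, YYY$) ⊢ (q0, yyy, YYY$) ⊢ (q0, yy, UYYY$) ⊢ (q1, yy, YYY$) ⊢ (q0, y, YYYY$) ⊢ (q0, ε, UYYYY$) ⊢ (q1, ε, YYYY$)
All input consumed in state q1 with stack YYYY$.

YYYY$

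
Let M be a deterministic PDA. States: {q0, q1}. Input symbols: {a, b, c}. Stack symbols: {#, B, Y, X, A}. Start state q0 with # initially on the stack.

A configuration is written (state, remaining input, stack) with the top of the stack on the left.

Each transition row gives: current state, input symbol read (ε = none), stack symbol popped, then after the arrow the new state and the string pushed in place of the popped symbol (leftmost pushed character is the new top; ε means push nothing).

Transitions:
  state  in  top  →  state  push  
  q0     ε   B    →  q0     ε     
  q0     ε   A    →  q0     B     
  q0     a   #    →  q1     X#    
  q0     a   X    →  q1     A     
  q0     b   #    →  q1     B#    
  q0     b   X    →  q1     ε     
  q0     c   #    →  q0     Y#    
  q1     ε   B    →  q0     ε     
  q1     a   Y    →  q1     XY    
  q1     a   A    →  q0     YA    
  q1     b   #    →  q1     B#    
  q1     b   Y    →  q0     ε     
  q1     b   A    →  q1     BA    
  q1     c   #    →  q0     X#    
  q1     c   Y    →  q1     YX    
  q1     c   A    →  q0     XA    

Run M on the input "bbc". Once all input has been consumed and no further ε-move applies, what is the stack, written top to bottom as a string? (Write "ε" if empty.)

Y#

(q0, bbc, #)
  read b, top #: go to q1, push B# → (q1, bc, B#)
  ε-move, top B: go to q0, push ε → (q0, bc, #)
  read b, top #: go to q1, push B# → (q1, c, B#)
  ε-move, top B: go to q0, push ε → (q0, c, #)
  read c, top #: go to q0, push Y# → (q0, ε, Y#)
All input consumed in state q0 with stack Y#.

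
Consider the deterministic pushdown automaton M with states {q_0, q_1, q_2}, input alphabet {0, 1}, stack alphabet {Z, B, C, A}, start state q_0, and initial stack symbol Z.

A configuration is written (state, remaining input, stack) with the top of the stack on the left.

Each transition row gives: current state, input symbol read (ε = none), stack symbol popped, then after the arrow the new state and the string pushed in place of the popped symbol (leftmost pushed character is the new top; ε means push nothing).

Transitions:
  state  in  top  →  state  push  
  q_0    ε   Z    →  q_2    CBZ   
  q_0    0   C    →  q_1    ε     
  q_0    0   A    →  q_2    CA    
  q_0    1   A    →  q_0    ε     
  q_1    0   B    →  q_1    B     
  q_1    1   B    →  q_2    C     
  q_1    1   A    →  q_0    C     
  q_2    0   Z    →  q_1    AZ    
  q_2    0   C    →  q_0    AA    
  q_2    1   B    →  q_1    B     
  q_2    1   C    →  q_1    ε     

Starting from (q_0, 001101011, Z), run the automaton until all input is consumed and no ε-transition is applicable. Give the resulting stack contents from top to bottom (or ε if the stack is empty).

(q_0, 001101011, Z)
  ε-move, top Z: go to q_2, push CBZ → (q_2, 001101011, CBZ)
  read 0, top C: go to q_0, push AA → (q_0, 01101011, AABZ)
  read 0, top A: go to q_2, push CA → (q_2, 1101011, CAABZ)
  read 1, top C: go to q_1, push ε → (q_1, 101011, AABZ)
  read 1, top A: go to q_0, push C → (q_0, 01011, CABZ)
  read 0, top C: go to q_1, push ε → (q_1, 1011, ABZ)
  read 1, top A: go to q_0, push C → (q_0, 011, CBZ)
  read 0, top C: go to q_1, push ε → (q_1, 11, BZ)
  read 1, top B: go to q_2, push C → (q_2, 1, CZ)
  read 1, top C: go to q_1, push ε → (q_1, ε, Z)
All input consumed in state q_1 with stack Z.

Z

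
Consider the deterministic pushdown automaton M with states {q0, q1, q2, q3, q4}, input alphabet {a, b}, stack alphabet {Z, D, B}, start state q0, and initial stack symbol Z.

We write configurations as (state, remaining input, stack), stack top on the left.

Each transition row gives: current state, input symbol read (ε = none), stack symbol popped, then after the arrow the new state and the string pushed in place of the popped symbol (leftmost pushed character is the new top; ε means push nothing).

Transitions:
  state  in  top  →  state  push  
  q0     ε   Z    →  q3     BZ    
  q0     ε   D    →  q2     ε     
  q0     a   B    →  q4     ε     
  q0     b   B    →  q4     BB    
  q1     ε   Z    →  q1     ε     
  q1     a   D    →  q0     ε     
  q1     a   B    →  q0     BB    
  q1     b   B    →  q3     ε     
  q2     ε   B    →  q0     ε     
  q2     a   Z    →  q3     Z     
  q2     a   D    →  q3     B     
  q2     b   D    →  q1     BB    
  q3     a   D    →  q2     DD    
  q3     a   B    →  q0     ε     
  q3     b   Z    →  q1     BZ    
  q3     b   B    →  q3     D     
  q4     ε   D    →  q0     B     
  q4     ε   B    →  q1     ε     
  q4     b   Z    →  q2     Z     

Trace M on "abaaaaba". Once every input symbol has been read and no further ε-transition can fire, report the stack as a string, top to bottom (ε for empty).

BBZ

(q0, abaaaaba, Z)
  ε-move, top Z: go to q3, push BZ → (q3, abaaaaba, BZ)
  read a, top B: go to q0, push ε → (q0, baaaaba, Z)
  ε-move, top Z: go to q3, push BZ → (q3, baaaaba, BZ)
  read b, top B: go to q3, push D → (q3, aaaaba, DZ)
  read a, top D: go to q2, push DD → (q2, aaaba, DDZ)
  read a, top D: go to q3, push B → (q3, aaba, BDZ)
  read a, top B: go to q0, push ε → (q0, aba, DZ)
  ε-move, top D: go to q2, push ε → (q2, aba, Z)
  read a, top Z: go to q3, push Z → (q3, ba, Z)
  read b, top Z: go to q1, push BZ → (q1, a, BZ)
  read a, top B: go to q0, push BB → (q0, ε, BBZ)
All input consumed in state q0 with stack BBZ.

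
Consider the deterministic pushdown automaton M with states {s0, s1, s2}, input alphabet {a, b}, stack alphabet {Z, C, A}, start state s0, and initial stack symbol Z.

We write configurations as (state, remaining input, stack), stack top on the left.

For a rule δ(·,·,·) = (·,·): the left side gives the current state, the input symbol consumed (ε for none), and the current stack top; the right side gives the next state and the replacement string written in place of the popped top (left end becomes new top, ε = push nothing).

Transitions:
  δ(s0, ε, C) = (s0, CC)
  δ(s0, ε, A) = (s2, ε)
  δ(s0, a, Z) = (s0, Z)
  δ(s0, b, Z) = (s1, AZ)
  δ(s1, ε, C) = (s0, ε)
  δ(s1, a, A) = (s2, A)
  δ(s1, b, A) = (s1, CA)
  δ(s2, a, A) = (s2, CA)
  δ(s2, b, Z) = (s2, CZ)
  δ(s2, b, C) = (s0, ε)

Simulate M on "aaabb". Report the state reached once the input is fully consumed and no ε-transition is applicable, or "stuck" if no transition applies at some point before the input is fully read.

(s0, aaabb, Z)
  read a, top Z: go to s0, push Z → (s0, aabb, Z)
  read a, top Z: go to s0, push Z → (s0, abb, Z)
  read a, top Z: go to s0, push Z → (s0, bb, Z)
  read b, top Z: go to s1, push AZ → (s1, b, AZ)
  read b, top A: go to s1, push CA → (s1, ε, CAZ)
  ε-move, top C: go to s0, push ε → (s0, ε, AZ)
  ε-move, top A: go to s2, push ε → (s2, ε, Z)
All input consumed; M is in state s2.

s2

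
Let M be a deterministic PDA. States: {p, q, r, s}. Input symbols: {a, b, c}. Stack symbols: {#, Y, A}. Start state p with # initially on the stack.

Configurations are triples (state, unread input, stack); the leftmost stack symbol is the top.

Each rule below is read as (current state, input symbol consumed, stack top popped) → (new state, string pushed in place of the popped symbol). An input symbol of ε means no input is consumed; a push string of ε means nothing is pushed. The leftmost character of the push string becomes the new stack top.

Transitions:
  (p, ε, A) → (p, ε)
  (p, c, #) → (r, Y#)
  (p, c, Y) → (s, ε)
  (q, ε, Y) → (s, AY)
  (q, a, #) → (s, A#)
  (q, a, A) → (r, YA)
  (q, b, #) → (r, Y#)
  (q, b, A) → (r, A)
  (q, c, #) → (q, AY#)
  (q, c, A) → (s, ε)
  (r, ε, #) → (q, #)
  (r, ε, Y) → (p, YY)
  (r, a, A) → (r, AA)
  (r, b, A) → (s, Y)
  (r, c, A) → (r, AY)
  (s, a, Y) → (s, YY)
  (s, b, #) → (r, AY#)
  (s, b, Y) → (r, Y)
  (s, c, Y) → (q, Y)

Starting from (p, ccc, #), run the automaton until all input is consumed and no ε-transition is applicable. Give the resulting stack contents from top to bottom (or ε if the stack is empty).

AY#

(p, ccc, #)
  read c, top #: go to r, push Y# → (r, cc, Y#)
  ε-move, top Y: go to p, push YY → (p, cc, YY#)
  read c, top Y: go to s, push ε → (s, c, Y#)
  read c, top Y: go to q, push Y → (q, ε, Y#)
  ε-move, top Y: go to s, push AY → (s, ε, AY#)
All input consumed in state s with stack AY#.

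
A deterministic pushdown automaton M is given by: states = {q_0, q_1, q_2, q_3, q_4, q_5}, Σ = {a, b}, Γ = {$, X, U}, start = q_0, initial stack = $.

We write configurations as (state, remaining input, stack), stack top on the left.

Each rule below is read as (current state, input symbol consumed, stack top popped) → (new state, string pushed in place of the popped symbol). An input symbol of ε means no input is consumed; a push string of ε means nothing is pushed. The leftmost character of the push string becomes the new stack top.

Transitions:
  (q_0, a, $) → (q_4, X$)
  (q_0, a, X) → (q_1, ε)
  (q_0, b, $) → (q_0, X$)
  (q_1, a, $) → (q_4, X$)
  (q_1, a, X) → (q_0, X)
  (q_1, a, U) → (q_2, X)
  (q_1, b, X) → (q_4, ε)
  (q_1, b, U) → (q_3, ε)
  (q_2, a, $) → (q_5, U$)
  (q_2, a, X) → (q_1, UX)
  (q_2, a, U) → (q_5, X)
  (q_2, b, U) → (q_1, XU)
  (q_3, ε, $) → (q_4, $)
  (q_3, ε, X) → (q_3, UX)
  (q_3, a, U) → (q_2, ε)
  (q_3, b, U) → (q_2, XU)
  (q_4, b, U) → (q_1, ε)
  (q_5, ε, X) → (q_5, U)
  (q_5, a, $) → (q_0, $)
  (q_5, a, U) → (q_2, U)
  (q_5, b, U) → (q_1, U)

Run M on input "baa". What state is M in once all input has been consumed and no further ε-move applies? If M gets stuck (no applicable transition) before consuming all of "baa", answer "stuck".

q_4

(q_0, baa, $) ⊢ (q_0, aa, X$) ⊢ (q_1, a, $) ⊢ (q_4, ε, X$)
All input consumed; M is in state q_4.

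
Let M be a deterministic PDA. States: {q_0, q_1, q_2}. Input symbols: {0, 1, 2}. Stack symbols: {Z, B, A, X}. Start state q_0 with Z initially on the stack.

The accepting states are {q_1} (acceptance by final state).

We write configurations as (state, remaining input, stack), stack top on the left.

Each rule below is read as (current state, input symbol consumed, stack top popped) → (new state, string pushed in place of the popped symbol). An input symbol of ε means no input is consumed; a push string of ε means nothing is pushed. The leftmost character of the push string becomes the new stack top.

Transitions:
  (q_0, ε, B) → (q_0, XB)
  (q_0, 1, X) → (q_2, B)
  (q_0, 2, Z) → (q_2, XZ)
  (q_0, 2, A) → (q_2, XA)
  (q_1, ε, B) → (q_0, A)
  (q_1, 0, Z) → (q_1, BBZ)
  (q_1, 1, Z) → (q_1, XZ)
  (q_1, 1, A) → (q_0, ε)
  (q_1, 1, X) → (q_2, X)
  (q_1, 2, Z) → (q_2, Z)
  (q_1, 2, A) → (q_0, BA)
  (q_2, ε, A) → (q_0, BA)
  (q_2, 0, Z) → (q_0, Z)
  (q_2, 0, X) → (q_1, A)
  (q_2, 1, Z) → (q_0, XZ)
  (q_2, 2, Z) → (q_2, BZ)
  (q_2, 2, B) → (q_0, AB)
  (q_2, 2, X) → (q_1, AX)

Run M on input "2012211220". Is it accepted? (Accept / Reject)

Accept

(q_0, 2012211220, Z)
  read 2, top Z: go to q_2, push XZ → (q_2, 012211220, XZ)
  read 0, top X: go to q_1, push A → (q_1, 12211220, AZ)
  read 1, top A: go to q_0, push ε → (q_0, 2211220, Z)
  read 2, top Z: go to q_2, push XZ → (q_2, 211220, XZ)
  read 2, top X: go to q_1, push AX → (q_1, 11220, AXZ)
  read 1, top A: go to q_0, push ε → (q_0, 1220, XZ)
  read 1, top X: go to q_2, push B → (q_2, 220, BZ)
  read 2, top B: go to q_0, push AB → (q_0, 20, ABZ)
  read 2, top A: go to q_2, push XA → (q_2, 0, XABZ)
  read 0, top X: go to q_1, push A → (q_1, ε, AABZ)
All input consumed; state q_1 ∈ F.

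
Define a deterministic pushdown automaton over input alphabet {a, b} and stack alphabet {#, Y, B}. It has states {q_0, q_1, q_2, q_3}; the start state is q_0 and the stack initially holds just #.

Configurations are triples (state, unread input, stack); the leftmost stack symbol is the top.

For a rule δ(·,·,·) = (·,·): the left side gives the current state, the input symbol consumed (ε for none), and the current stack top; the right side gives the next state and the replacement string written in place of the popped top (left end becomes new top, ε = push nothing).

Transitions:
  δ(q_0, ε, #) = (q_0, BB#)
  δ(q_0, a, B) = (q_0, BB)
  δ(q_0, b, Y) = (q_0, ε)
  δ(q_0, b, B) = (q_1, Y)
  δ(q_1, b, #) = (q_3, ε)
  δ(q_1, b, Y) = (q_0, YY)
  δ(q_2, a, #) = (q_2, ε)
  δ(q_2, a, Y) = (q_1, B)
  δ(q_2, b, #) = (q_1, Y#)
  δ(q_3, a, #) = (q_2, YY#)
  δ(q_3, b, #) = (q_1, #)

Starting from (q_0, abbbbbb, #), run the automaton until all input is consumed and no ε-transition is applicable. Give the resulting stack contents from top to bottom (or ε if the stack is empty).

YYB#

(q_0, abbbbbb, #)
  ε-move, top #: go to q_0, push BB# → (q_0, abbbbbb, BB#)
  read a, top B: go to q_0, push BB → (q_0, bbbbbb, BBB#)
  read b, top B: go to q_1, push Y → (q_1, bbbbb, YBB#)
  read b, top Y: go to q_0, push YY → (q_0, bbbb, YYBB#)
  read b, top Y: go to q_0, push ε → (q_0, bbb, YBB#)
  read b, top Y: go to q_0, push ε → (q_0, bb, BB#)
  read b, top B: go to q_1, push Y → (q_1, b, YB#)
  read b, top Y: go to q_0, push YY → (q_0, ε, YYB#)
All input consumed in state q_0 with stack YYB#.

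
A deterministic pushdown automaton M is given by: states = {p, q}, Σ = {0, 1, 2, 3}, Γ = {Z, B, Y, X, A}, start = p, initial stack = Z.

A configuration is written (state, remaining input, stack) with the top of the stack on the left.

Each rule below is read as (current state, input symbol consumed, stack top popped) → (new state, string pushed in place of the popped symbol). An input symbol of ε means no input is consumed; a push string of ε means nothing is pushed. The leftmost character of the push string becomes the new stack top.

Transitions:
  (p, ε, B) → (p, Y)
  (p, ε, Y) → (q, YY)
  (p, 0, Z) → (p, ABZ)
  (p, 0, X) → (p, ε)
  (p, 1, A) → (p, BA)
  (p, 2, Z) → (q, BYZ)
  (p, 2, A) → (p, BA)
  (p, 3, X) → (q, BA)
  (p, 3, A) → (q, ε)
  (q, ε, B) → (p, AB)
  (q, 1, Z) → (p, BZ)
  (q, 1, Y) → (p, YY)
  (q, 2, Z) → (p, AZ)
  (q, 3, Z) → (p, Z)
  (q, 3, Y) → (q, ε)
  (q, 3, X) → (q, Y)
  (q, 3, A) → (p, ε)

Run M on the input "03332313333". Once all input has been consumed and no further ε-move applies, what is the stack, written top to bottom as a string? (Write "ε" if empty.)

YYZ

(p, 03332313333, Z) ⊢ (p, 3332313333, ABZ) ⊢ (q, 332313333, BZ) ⊢ (p, 332313333, ABZ) ⊢ (q, 32313333, BZ) ⊢ (p, 32313333, ABZ) ⊢ (q, 2313333, BZ) ⊢ (p, 2313333, ABZ) ⊢ (p, 313333, BABZ) ⊢ (p, 313333, YABZ) ⊢ (q, 313333, YYABZ) ⊢ (q, 13333, YABZ) ⊢ (p, 3333, YYABZ) ⊢ (q, 3333, YYYABZ) ⊢ (q, 333, YYABZ) ⊢ (q, 33, YABZ) ⊢ (q, 3, ABZ) ⊢ (p, ε, BZ) ⊢ (p, ε, YZ) ⊢ (q, ε, YYZ)
All input consumed in state q with stack YYZ.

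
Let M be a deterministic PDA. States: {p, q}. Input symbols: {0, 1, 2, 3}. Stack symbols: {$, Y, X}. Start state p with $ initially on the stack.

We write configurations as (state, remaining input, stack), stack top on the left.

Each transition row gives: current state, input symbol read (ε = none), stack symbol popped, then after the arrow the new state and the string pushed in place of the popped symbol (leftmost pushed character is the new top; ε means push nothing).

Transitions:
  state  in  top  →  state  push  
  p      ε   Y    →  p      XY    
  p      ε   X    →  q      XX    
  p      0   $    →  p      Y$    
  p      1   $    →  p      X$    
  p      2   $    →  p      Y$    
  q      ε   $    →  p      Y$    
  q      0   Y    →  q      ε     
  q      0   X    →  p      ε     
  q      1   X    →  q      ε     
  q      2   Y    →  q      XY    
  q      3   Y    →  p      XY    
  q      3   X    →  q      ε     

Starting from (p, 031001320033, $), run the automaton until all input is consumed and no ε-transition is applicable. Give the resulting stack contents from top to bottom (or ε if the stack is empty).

(p, 031001320033, $) ⊢ (p, 31001320033, Y$) ⊢ (p, 31001320033, XY$) ⊢ (q, 31001320033, XXY$) ⊢ (q, 1001320033, XY$) ⊢ (q, 001320033, Y$) ⊢ (q, 01320033, $) ⊢ (p, 01320033, Y$) ⊢ (p, 01320033, XY$) ⊢ (q, 01320033, XXY$) ⊢ (p, 1320033, XY$) ⊢ (q, 1320033, XXY$) ⊢ (q, 320033, XY$) ⊢ (q, 20033, Y$) ⊢ (q, 0033, XY$) ⊢ (p, 033, Y$) ⊢ (p, 033, XY$) ⊢ (q, 033, XXY$) ⊢ (p, 33, XY$) ⊢ (q, 33, XXY$) ⊢ (q, 3, XY$) ⊢ (q, ε, Y$)
All input consumed in state q with stack Y$.

Y$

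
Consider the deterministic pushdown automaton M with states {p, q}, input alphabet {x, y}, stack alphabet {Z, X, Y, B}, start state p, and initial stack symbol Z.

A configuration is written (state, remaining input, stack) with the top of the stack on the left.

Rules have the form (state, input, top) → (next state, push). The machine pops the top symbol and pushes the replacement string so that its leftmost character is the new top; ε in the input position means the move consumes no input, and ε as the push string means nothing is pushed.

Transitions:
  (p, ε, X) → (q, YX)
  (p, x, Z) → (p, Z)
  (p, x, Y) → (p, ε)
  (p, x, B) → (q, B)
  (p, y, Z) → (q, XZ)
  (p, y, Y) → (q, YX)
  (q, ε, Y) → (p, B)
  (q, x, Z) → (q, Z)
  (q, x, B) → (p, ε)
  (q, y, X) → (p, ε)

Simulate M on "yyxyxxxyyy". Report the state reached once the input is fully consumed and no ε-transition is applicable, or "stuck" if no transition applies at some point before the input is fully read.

stuck

(p, yyxyxxxyyy, Z) ⊢ (q, yxyxxxyyy, XZ) ⊢ (p, xyxxxyyy, Z) ⊢ (p, yxxxyyy, Z) ⊢ (q, xxxyyy, XZ)
No transition for (q, x, top X); M blocks with input xxxyyy remaining.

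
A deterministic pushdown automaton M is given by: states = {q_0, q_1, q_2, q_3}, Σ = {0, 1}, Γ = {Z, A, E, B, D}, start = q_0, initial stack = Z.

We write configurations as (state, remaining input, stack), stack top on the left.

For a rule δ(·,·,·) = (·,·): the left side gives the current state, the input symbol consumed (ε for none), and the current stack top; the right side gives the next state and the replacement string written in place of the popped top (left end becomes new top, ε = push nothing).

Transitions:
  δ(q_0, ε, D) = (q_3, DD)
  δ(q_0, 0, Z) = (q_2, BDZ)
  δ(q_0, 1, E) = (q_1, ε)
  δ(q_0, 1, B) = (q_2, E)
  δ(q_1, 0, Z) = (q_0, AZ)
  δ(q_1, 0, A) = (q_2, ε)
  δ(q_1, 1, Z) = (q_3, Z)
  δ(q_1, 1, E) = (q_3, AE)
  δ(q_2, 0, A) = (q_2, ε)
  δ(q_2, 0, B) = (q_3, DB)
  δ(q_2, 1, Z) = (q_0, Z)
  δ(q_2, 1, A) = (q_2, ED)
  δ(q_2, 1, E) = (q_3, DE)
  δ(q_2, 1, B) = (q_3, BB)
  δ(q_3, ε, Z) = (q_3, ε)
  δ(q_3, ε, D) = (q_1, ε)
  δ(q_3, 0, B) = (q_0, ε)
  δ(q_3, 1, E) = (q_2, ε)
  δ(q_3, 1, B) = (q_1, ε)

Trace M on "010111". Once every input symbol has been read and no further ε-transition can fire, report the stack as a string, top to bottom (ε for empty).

AEDZ

(q_0, 010111, Z)
  read 0, top Z: go to q_2, push BDZ → (q_2, 10111, BDZ)
  read 1, top B: go to q_3, push BB → (q_3, 0111, BBDZ)
  read 0, top B: go to q_0, push ε → (q_0, 111, BDZ)
  read 1, top B: go to q_2, push E → (q_2, 11, EDZ)
  read 1, top E: go to q_3, push DE → (q_3, 1, DEDZ)
  ε-move, top D: go to q_1, push ε → (q_1, 1, EDZ)
  read 1, top E: go to q_3, push AE → (q_3, ε, AEDZ)
All input consumed in state q_3 with stack AEDZ.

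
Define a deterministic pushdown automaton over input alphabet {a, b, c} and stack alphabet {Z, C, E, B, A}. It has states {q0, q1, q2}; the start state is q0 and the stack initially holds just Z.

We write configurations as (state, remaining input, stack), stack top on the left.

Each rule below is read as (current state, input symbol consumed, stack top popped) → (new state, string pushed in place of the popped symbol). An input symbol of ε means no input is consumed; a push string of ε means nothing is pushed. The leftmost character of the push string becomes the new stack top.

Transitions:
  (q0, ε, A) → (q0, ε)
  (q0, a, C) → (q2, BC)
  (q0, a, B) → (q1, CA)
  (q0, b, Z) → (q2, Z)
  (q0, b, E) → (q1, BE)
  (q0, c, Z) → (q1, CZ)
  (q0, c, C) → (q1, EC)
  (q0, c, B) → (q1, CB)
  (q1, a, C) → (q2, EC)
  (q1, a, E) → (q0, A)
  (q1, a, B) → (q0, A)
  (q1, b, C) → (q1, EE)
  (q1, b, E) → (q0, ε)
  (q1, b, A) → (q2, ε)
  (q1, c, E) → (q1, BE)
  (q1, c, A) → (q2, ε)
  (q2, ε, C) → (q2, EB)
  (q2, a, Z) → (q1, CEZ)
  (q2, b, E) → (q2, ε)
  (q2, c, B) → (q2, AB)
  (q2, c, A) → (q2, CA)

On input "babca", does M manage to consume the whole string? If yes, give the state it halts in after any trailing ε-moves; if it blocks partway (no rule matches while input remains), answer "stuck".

(q0, babca, Z)
  read b, top Z: go to q2, push Z → (q2, abca, Z)
  read a, top Z: go to q1, push CEZ → (q1, bca, CEZ)
  read b, top C: go to q1, push EE → (q1, ca, EEEZ)
  read c, top E: go to q1, push BE → (q1, a, BEEEZ)
  read a, top B: go to q0, push A → (q0, ε, AEEEZ)
  ε-move, top A: go to q0, push ε → (q0, ε, EEEZ)
All input consumed; M is in state q0.

q0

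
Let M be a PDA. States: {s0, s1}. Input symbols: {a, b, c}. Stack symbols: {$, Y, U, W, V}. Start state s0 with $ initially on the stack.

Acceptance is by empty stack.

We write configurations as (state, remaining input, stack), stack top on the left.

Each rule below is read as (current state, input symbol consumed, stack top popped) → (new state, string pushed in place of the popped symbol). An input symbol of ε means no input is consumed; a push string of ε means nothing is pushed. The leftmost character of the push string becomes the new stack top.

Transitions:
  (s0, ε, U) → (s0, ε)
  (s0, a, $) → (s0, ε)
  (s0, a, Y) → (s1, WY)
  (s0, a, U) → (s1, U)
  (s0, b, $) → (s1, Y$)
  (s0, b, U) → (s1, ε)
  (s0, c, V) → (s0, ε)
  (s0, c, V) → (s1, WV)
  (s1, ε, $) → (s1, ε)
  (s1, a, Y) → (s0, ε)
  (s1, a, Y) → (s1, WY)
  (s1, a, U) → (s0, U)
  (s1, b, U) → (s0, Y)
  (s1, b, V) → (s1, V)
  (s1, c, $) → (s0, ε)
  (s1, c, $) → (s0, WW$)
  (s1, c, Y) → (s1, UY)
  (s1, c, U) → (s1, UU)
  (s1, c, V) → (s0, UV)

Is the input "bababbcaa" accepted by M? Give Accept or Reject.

Reject

No computation consumes all input and empties the stack.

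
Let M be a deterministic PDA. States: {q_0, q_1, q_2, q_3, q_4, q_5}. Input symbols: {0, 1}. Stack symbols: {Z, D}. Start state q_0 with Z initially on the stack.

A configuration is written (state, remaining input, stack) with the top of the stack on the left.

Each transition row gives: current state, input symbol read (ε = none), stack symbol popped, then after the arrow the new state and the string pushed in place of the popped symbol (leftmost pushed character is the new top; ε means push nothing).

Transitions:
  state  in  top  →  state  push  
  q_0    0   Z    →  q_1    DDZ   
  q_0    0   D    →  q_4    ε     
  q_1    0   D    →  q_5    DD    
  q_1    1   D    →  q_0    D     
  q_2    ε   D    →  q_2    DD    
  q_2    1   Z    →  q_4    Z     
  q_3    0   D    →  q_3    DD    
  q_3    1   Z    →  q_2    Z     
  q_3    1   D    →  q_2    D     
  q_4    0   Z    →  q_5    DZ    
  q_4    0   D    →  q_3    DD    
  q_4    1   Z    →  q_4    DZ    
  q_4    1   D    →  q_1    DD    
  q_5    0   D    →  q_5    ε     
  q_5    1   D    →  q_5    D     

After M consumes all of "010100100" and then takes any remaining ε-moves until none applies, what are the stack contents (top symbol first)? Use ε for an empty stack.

(q_0, 010100100, Z)
  read 0, top Z: go to q_1, push DDZ → (q_1, 10100100, DDZ)
  read 1, top D: go to q_0, push D → (q_0, 0100100, DDZ)
  read 0, top D: go to q_4, push ε → (q_4, 100100, DZ)
  read 1, top D: go to q_1, push DD → (q_1, 00100, DDZ)
  read 0, top D: go to q_5, push DD → (q_5, 0100, DDDZ)
  read 0, top D: go to q_5, push ε → (q_5, 100, DDZ)
  read 1, top D: go to q_5, push D → (q_5, 00, DDZ)
  read 0, top D: go to q_5, push ε → (q_5, 0, DZ)
  read 0, top D: go to q_5, push ε → (q_5, ε, Z)
All input consumed in state q_5 with stack Z.

Z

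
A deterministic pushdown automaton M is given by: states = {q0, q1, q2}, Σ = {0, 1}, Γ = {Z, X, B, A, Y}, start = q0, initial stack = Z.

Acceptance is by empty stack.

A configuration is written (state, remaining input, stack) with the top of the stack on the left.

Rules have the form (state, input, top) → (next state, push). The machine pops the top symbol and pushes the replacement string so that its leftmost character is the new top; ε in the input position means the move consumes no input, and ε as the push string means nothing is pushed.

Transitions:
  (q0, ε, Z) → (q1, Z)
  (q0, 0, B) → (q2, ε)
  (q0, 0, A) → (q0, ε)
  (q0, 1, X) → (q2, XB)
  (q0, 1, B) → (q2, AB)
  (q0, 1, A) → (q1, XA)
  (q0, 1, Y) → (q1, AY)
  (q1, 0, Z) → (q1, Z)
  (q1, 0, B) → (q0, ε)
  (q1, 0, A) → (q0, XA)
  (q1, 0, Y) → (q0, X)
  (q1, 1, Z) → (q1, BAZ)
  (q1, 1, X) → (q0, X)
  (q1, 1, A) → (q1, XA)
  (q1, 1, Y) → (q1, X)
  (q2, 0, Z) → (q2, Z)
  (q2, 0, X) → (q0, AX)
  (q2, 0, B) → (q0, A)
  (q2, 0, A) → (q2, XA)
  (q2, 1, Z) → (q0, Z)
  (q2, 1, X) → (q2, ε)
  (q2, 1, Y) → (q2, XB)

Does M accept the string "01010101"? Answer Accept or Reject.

Reject

(q0, 01010101, Z) ⊢ (q1, 01010101, Z) ⊢ (q1, 1010101, Z) ⊢ (q1, 010101, BAZ) ⊢ (q0, 10101, AZ) ⊢ (q1, 0101, XAZ)
No transition applies at (q1, 0101, XAZ); input not fully consumed.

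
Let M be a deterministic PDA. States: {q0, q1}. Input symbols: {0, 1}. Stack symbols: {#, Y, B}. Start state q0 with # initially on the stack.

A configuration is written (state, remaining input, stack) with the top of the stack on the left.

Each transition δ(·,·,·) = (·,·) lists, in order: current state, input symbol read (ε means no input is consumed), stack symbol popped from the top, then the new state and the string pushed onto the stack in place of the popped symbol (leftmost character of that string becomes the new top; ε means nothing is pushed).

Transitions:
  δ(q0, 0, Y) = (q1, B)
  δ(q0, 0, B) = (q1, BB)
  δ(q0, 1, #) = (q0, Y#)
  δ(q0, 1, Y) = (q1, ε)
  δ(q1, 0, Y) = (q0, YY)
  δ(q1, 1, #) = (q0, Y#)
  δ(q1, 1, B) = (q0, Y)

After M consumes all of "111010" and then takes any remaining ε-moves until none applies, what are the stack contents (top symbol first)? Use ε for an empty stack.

(q0, 111010, #) ⊢ (q0, 11010, Y#) ⊢ (q1, 1010, #) ⊢ (q0, 010, Y#) ⊢ (q1, 10, B#) ⊢ (q0, 0, Y#) ⊢ (q1, ε, B#)
All input consumed in state q1 with stack B#.

B#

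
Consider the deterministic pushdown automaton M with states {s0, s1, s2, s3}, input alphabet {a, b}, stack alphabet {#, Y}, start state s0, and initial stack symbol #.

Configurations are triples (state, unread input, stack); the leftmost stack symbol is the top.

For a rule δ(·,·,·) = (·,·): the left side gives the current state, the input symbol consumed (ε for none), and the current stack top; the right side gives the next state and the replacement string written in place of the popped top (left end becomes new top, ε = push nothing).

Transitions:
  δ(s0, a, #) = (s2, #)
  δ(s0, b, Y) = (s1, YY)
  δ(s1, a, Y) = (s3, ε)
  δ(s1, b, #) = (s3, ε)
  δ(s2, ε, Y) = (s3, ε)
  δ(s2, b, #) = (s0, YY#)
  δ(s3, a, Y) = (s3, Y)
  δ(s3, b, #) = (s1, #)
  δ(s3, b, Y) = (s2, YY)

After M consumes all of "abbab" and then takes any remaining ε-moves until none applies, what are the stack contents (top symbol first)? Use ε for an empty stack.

(s0, abbab, #) ⊢ (s2, bbab, #) ⊢ (s0, bab, YY#) ⊢ (s1, ab, YYY#) ⊢ (s3, b, YY#) ⊢ (s2, ε, YYY#) ⊢ (s3, ε, YY#)
All input consumed in state s3 with stack YY#.

YY#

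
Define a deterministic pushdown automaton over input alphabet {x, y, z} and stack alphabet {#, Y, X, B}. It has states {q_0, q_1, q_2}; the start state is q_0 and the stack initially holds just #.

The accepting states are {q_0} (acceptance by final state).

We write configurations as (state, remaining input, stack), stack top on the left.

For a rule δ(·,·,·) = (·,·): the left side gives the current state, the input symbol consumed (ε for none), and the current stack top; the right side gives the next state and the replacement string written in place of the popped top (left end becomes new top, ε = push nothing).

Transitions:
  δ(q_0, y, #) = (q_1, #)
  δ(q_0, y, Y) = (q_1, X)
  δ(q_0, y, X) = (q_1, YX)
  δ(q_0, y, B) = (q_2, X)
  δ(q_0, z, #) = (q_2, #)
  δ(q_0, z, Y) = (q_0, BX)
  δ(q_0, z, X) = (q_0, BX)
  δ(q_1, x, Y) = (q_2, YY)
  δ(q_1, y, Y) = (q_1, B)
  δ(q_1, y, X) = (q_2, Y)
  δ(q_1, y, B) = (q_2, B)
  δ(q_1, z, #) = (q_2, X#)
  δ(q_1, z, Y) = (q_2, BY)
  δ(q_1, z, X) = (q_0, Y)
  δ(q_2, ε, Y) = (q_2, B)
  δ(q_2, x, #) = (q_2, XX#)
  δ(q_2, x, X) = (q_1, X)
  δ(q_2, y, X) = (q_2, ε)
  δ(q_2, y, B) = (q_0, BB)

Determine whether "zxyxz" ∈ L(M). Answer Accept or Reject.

Accept

(q_0, zxyxz, #) ⊢ (q_2, xyxz, #) ⊢ (q_2, yxz, XX#) ⊢ (q_2, xz, X#) ⊢ (q_1, z, X#) ⊢ (q_0, ε, Y#)
All input consumed; state q_0 ∈ F.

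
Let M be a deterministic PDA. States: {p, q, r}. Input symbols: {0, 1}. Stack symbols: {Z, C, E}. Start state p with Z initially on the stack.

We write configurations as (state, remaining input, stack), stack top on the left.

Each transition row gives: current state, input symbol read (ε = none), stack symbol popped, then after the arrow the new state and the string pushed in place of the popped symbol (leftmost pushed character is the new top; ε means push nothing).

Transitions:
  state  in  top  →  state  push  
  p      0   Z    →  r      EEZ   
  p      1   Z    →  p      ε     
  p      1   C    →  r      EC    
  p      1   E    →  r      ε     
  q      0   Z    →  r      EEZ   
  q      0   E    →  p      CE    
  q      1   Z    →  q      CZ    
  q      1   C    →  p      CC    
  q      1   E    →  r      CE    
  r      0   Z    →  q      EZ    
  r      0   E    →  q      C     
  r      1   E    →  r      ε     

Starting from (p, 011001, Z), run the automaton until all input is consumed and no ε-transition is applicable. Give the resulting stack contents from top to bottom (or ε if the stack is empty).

ECEZ

(p, 011001, Z)
  read 0, top Z: go to r, push EEZ → (r, 11001, EEZ)
  read 1, top E: go to r, push ε → (r, 1001, EZ)
  read 1, top E: go to r, push ε → (r, 001, Z)
  read 0, top Z: go to q, push EZ → (q, 01, EZ)
  read 0, top E: go to p, push CE → (p, 1, CEZ)
  read 1, top C: go to r, push EC → (r, ε, ECEZ)
All input consumed in state r with stack ECEZ.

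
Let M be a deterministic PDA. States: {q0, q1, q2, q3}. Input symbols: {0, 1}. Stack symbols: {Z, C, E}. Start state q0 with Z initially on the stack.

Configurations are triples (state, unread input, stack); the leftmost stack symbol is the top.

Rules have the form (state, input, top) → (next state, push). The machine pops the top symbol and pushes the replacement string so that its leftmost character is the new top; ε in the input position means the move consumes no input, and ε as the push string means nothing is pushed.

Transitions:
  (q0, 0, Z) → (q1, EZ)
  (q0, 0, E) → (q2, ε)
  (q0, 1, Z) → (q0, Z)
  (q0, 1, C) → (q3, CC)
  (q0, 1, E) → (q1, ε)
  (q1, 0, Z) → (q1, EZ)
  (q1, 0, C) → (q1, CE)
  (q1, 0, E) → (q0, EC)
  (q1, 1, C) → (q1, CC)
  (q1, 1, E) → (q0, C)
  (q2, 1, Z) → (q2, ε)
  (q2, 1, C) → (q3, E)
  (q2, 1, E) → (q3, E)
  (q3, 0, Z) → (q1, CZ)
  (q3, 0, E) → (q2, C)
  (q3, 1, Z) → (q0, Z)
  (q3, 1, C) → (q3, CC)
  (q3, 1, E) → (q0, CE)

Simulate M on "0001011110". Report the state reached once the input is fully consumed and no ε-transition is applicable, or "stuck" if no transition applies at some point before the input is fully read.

(q0, 0001011110, Z)
  read 0, top Z: go to q1, push EZ → (q1, 001011110, EZ)
  read 0, top E: go to q0, push EC → (q0, 01011110, ECZ)
  read 0, top E: go to q2, push ε → (q2, 1011110, CZ)
  read 1, top C: go to q3, push E → (q3, 011110, EZ)
  read 0, top E: go to q2, push C → (q2, 11110, CZ)
  read 1, top C: go to q3, push E → (q3, 1110, EZ)
  read 1, top E: go to q0, push CE → (q0, 110, CEZ)
  read 1, top C: go to q3, push CC → (q3, 10, CCEZ)
  read 1, top C: go to q3, push CC → (q3, 0, CCCEZ)
No transition for (q3, 0, top C); M blocks with input 0 remaining.

stuck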